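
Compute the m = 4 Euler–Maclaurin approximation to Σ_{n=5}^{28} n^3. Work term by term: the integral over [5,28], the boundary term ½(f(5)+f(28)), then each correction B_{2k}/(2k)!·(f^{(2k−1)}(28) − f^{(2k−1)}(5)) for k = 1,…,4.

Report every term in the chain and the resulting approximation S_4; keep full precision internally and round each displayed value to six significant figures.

S_4 ≈ 164736

∫_5^28 x^3 dx evaluates to 153508.
Endpoint term: (f(5) + f(28))/2 = (125.000 + 21952.0)/2 = 11038.5.
So far: 164546.
k=1: B_{2}/(2)! × [f^{(1)}(28) − f^{(1)}(5)] = 1/12 × (2352.00 − 75.0000) = 189.750.
Partial sum through k=1: 164736.
k=2: B_{4}/(4)! × [f^{(3)}(28) − f^{(3)}(5)] = −1/720 × (6.00000 − 6.00000) = 0.00000.
Partial sum through k=2: 164736.
k=3: B_{6}/(6)! × [f^{(5)}(28) − f^{(5)}(5)] = 1/30240 × (0.00000 − 0.00000) = 0.00000.
Partial sum through k=3: 164736.
k=4: B_{8}/(8)! × [f^{(7)}(28) − f^{(7)}(5)] = −1/1209600 × (0.00000 − 0.00000) = 0.00000.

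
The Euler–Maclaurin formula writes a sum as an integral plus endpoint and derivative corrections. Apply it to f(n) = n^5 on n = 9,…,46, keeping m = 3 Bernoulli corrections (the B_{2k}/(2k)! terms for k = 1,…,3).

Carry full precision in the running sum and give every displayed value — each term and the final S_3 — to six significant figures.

S_3 ≈ 1.68383e+09

The integral term ∫_9^46 x^5 dx = 1.57896e+09.
Endpoint term: (f(9) + f(46))/2 = (59049.0 + 2.05963e+08)/2 = 1.03011e+08.
So far: 1.68197e+09.
Order-1 term: 1/12 · (2.23873e+07 − 32805.0) = 1.86287e+06.
Partial sum through k=1: 1.68383e+09.
Order-2 term: −1/720 · (126960 − 4860.00) = -169.583.
Partial sum through k=2: 1.68383e+09.
Order-3 term: 1/30240 · (120.000 − 120.000) = 0.00000.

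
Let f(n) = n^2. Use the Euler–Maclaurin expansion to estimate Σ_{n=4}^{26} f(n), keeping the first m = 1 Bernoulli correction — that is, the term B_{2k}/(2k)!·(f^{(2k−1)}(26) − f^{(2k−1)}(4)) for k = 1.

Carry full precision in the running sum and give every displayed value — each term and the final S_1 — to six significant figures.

∫_4^26 x^2 dx evaluates to 5837.33.
Endpoint term: (f(4) + f(26))/2 = (16.0000 + 676.000)/2 = 346.000.
Running total after boundary: 6183.33.
Order-1 term: 1/12 · (52.0000 − 8.00000) = 3.66667.

S_1 ≈ 6187.00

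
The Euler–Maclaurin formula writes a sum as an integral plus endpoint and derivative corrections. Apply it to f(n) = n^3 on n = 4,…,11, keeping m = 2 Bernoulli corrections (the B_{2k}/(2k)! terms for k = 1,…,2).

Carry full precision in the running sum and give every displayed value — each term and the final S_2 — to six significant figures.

S_2 ≈ 4320.00

Integral: ∫_4^11 x^3 dx = 3596.25.
½[f(4) + f(11)] = ½[64.0000 + 1331.00] = 697.500.
Running total after boundary: 4293.75.
Order-1 term: 1/12 · (363.000 − 48.0000) = 26.2500.
Partial sum through k=1: 4320.00.
Order-2 term: −1/720 · (6.00000 − 6.00000) = 0.00000.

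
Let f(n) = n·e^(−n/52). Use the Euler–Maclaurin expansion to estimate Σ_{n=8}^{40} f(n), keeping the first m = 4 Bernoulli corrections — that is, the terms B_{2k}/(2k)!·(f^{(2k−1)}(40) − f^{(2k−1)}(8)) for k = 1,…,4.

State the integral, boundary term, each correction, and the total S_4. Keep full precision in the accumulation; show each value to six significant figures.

∫_8^40 x·e^(−x/52) dx evaluates to 458.341.
Endpoint term: (f(8) + f(40))/2 = (6.85923 + 18.5348)/2 = 12.6970.
Integral + boundary = 471.038.
Correction k=1: B_{2}/2! · (f^{(1)}(40) − f^{(1)}(8)) = 1/12 · (0.106931 − 0.725496) = -0.0515470.
After k=1: 470.987.
Correction k=2: B_{4}/4! · (f^{(3)}(40) − f^{(3)}(8)) = −1/720 · (0.000382274 − 0.000902479) = 7.22506e-07.
After k=2: 470.987.
Correction k=3: B_{6}/6! · (f^{(5)}(40) − f^{(5)}(8)) = 1/30240 · (2.68123e-07 − 5.68289e-07) = -9.92614e-12.
After k=3: 470.987.
Correction k=4: B_{8}/8! · (f^{(7)}(40) − f^{(7)}(8)) = −1/1209600 · (1.46032e-10 − 2.96901e-10) = 1.24726e-16.

S_4 ≈ 470.987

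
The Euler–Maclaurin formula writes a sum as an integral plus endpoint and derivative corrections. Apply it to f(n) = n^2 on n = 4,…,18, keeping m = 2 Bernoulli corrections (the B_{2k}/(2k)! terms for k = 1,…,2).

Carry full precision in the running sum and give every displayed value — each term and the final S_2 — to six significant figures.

The integral term ∫_4^18 x^2 dx = 1922.67.
½[f(4) + f(18)] = ½[16.0000 + 324.000] = 170.000.
Integral + boundary = 2092.67.
Correction k=1: B_{2}/2! · (f^{(1)}(18) − f^{(1)}(4)) = 1/12 · (36.0000 − 8.00000) = 2.33333.
After k=1: 2095.00.
Correction k=2: B_{4}/4! · (f^{(3)}(18) − f^{(3)}(4)) = −1/720 · (0.00000 − 0.00000) = 0.00000.

S_2 ≈ 2095.00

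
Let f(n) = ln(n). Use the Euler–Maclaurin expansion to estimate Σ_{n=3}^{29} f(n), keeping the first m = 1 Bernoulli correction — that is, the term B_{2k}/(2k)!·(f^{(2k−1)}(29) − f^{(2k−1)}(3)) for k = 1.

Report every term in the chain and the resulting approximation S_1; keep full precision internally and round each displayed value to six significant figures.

S_1 ≈ 70.5638

The integral term ∫_3^29 ln(x) dx = 68.3557.
Endpoint term: (f(3) + f(29))/2 = (1.09861 + 3.36730)/2 = 2.23295.
Running total after boundary: 70.5887.
Order-1 term: 1/12 · (0.0344828 − 0.333333) = -0.0249042.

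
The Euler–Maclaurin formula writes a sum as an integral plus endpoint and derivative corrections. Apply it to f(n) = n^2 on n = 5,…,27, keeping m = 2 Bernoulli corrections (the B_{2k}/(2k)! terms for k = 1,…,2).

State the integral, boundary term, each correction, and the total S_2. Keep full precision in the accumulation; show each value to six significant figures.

Integral: ∫_5^27 x^2 dx = 6519.33.
½[f(5) + f(27)] = ½[25.0000 + 729.000] = 377.000.
Integral + boundary = 6896.33.
k=1: B_{2}/(2)! × [f^{(1)}(27) − f^{(1)}(5)] = 1/12 × (54.0000 − 10.0000) = 3.66667.
After k=1: 6900.00.
k=2: B_{4}/(4)! × [f^{(3)}(27) − f^{(3)}(5)] = −1/720 × (0.00000 − 0.00000) = 0.00000.

S_2 ≈ 6900.00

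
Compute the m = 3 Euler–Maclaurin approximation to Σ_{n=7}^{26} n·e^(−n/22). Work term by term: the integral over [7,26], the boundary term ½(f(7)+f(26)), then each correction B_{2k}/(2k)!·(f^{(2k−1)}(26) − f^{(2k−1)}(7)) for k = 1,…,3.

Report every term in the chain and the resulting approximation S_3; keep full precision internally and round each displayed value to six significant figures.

S_3 ≈ 146.717

The integral term ∫_7^26 x·e^(−x/22) dx = 140.229.
Boundary: ½(f(7) + f(26)) = ½(5.09229 + 7.97473) = 6.53351.
Integral + boundary = 146.763.
Correction k=1: B_{2}/2! · (f^{(1)}(26) − f^{(1)}(7)) = 1/12 · (-0.0557674 − 0.496003) = -0.0459808.
After k=1: 146.717.
Correction k=2: B_{4}/4! · (f^{(3)}(26) − f^{(3)}(7)) = −1/720 · (0.00115222 − 0.00403088) = 3.99813e-06.
After k=2: 146.717.
Correction k=3: B_{6}/6! · (f^{(5)}(26) − f^{(5)}(7)) = 1/30240 · (4.99930e-06 − 1.45392e-05) = -3.15472e-10.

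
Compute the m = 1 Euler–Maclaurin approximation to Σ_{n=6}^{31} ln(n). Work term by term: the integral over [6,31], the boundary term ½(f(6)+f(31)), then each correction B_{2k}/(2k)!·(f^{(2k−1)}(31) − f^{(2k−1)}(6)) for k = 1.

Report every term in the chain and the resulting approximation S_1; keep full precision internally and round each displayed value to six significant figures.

Integral: ∫_6^31 ln(x) dx = 70.7030.
Endpoint term: (f(6) + f(31))/2 = (1.79176 + 3.43399)/2 = 2.61287.
Integral + boundary = 73.3159.
Order-1 term: 1/12 · (0.0322581 − 0.166667) = -0.0112007.

S_1 ≈ 73.3047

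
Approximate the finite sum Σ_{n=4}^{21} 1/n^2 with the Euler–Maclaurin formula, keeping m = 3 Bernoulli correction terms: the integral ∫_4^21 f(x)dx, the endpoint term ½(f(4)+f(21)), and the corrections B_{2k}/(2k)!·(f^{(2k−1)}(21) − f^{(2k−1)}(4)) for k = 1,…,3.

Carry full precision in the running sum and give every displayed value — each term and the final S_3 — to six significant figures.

∫_4^21 1/x^2 dx evaluates to 0.202381.
Boundary: ½(f(4) + f(21)) = ½(0.0625000 + 0.00226757) = 0.0323838.
So far: 0.234765.
Correction k=1: B_{2}/2! · (f^{(1)}(21) − f^{(1)}(4)) = 1/12 · (-0.000215959 − (-0.0312500)) = 0.00258617.
Running total after k=1: 0.237351.
Correction k=2: B_{4}/4! · (f^{(3)}(21) − f^{(3)}(4)) = −1/720 · (-5.87645e-06 − (-0.0234375)) = -3.25439e-05.
Running total after k=2: 0.237318.
Correction k=3: B_{6}/6! · (f^{(5)}(21) − f^{(5)}(4)) = 1/30240 · (-3.99758e-07 − (-0.0439453)) = 1.45320e-06.

S_3 ≈ 0.237320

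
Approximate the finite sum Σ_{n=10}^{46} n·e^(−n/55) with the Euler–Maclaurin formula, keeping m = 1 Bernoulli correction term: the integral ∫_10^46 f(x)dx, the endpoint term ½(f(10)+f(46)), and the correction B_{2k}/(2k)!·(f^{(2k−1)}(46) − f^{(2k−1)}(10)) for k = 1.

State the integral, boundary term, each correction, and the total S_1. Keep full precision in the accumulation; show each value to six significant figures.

The integral term ∫_10^46 x·e^(−x/55) dx = 573.778.
Endpoint term: (f(10) + f(46))/2 = (8.33753 + 19.9310)/2 = 14.1343.
Running total after boundary: 587.913.
Correction k=1: B_{2}/2! · (f^{(1)}(46) − f^{(1)}(10)) = 1/12 · (0.0709009 − 0.682161) = -0.0509384.

S_1 ≈ 587.862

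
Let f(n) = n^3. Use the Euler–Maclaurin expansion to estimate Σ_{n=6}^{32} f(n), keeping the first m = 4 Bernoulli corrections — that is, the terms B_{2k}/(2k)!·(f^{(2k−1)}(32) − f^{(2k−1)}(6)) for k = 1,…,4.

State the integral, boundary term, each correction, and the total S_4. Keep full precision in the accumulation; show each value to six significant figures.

S_4 ≈ 278559

The integral term ∫_6^32 x^3 dx = 261820.
Endpoint term: (f(6) + f(32))/2 = (216.000 + 32768.0)/2 = 16492.0.
Running total after boundary: 278312.
k=1: B_{2}/(2)! × [f^{(1)}(32) − f^{(1)}(6)] = 1/12 × (3072.00 − 108.000) = 247.000.
Running total after k=1: 278559.
k=2: B_{4}/(4)! × [f^{(3)}(32) − f^{(3)}(6)] = −1/720 × (6.00000 − 6.00000) = 0.00000.
Running total after k=2: 278559.
k=3: B_{6}/(6)! × [f^{(5)}(32) − f^{(5)}(6)] = 1/30240 × (0.00000 − 0.00000) = 0.00000.
Running total after k=3: 278559.
k=4: B_{8}/(8)! × [f^{(7)}(32) − f^{(7)}(6)] = −1/1209600 × (0.00000 − 0.00000) = 0.00000.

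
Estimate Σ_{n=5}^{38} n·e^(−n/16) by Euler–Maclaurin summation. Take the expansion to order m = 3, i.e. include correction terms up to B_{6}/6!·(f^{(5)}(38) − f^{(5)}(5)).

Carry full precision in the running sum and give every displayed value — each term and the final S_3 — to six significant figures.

S_3 ≈ 169.002

∫_5^38 x·e^(−x/16) dx evaluates to 165.458.
Boundary: ½(f(5) + f(38)) = ½(3.65808 + 3.53455) = 3.59631.
Running total after boundary: 169.055.
Correction k=1: B_{2}/2! · (f^{(1)}(38) − f^{(1)}(5)) = 1/12 · (-0.127895 − 0.502986) = -0.0525734.
Running total after k=1: 169.002.
Correction k=2: B_{4}/4! · (f^{(3)}(38) − f^{(3)}(5)) = −1/720 · (0.000227086 − 0.00768054) = 1.03520e-05.
Running total after k=2: 169.002.
Correction k=3: B_{6}/6! · (f^{(5)}(38) − f^{(5)}(5)) = 1/30240 · (3.72563e-06 − 5.23292e-05) = -1.60726e-09.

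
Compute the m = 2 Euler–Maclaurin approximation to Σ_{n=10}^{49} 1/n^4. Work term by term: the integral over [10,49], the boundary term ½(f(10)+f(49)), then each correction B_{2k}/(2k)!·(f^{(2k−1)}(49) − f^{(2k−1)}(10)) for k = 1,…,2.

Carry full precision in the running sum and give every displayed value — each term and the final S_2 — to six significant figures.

S_2 ≈ 0.000383902

∫_10^49 1/x^4 dx evaluates to 0.000330500.
Endpoint term: (f(10) + f(49))/2 = (0.000100000 + 1.73467e-07)/2 = 5.00867e-05.
Integral + boundary = 0.000380587.
k=1: B_{2}/(2)! × [f^{(1)}(49) − f^{(1)}(10)] = 1/12 × (-1.41605e-08 − (-4.00000e-05)) = 3.33215e-06.
Running total after k=1: 0.000383919.
k=2: B_{4}/(4)! × [f^{(3)}(49) − f^{(3)}(10)] = −1/720 × (-1.76933e-10 − (-1.20000e-05)) = -1.66664e-08.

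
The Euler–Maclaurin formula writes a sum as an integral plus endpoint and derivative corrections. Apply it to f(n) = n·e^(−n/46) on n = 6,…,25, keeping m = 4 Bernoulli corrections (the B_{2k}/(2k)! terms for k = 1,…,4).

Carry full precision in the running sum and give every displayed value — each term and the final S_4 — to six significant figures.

Integral: ∫_6^25 x·e^(−x/46) dx = 202.844.
Boundary: ½(f(6) + f(25)) = ½(5.26628 + 14.5181) = 9.89220.
Integral + boundary = 212.736.
Order-1 term: 1/12 · (0.265114 − 0.763229) = -0.0415097.
After k=1: 212.695.
Order-2 term: −1/720 · (0.000674179 − 0.00119029) = 7.16823e-07.
After k=2: 212.695.
Order-3 term: 1/30240 · (5.78010e-07 − 9.54579e-07) = -1.24527e-11.
After k=3: 212.695.
Order-4 term: −1/1209600 · (3.95751e-10 − 6.36407e-10) = 1.98955e-16.

S_4 ≈ 212.695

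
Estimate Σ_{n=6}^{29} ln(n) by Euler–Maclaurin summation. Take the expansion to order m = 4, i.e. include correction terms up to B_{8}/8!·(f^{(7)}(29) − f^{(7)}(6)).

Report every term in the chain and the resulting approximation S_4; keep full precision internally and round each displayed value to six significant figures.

Integral: ∫_6^29 ln(x) dx = 63.9010.
Endpoint term: (f(6) + f(29))/2 = (1.79176 + 3.36730)/2 = 2.57953.
So far: 66.4805.
k=1: B_{2}/(2)! × [f^{(1)}(29) − f^{(1)}(6)] = 1/12 × (0.0344828 − 0.166667) = -0.0110153.
After k=1: 66.4695.
k=2: B_{4}/(4)! × [f^{(3)}(29) − f^{(3)}(6)] = −1/720 × (8.20042e-05 − 0.00925926) = 1.27462e-05.
After k=2: 66.4695.
k=3: B_{6}/(6)! × [f^{(5)}(29) − f^{(5)}(6)] = 1/30240 × (1.17010e-06 − 0.00308642) = -1.02025e-07.
After k=3: 66.4695.
k=4: B_{8}/(8)! × [f^{(7)}(29) − f^{(7)}(6)] = −1/1209600 × (4.17394e-08 − 0.00257202) = 2.12630e-09.

S_4 ≈ 66.4695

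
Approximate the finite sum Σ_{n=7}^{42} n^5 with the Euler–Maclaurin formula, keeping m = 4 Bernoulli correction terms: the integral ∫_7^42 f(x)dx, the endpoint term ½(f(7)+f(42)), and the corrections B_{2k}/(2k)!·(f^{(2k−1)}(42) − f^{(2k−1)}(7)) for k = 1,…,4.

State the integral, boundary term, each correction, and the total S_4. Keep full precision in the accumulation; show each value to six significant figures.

S_4 ≈ 9.81468e+08

The integral term ∫_7^42 x^5 dx = 9.14819e+08.
½[f(7) + f(42)] = ½[16807.0 + 1.30691e+08] = 6.53540e+07.
So far: 9.80173e+08.
Correction k=1: B_{2}/2! · (f^{(1)}(42) − f^{(1)}(7)) = 1/12 · (1.55585e+07 − 12005.0) = 1.29554e+06.
Partial sum through k=1: 9.81469e+08.
Correction k=2: B_{4}/4! · (f^{(3)}(42) − f^{(3)}(7)) = −1/720 · (105840 − 2940.00) = -142.917.
Partial sum through k=2: 9.81468e+08.
Correction k=3: B_{6}/6! · (f^{(5)}(42) − f^{(5)}(7)) = 1/30240 · (120.000 − 120.000) = 0.00000.
Partial sum through k=3: 9.81468e+08.
Correction k=4: B_{8}/8! · (f^{(7)}(42) − f^{(7)}(7)) = −1/1209600 · (0.00000 − 0.00000) = 0.00000.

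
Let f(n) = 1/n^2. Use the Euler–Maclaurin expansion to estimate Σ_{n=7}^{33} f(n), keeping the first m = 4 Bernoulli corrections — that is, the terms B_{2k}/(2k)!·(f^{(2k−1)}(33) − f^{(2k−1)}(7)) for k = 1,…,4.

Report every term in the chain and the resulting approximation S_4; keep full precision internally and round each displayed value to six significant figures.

The integral term ∫_7^33 1/x^2 dx = 0.112554.
½[f(7) + f(33)] = ½[0.0204082 + 0.000918274] = 0.0106632.
Integral + boundary = 0.123217.
k=1: B_{2}/(2)! × [f^{(1)}(33) − f^{(1)}(7)] = 1/12 × (-5.56529e-05 − (-0.00583090)) = 0.000481271.
Partial sum through k=1: 0.123699.
k=2: B_{4}/(4)! × [f^{(3)}(33) − f^{(3)}(7)] = −1/720 × (-6.13256e-07 − (-0.00142798)) = -1.98245e-06.
Partial sum through k=2: 0.123697.
k=3: B_{6}/(6)! × [f^{(5)}(33) − f^{(5)}(7)] = 1/30240 × (-1.68941e-08 − (-0.000874271)) = 2.89105e-08.
Partial sum through k=3: 0.123697.
k=4: B_{8}/(8)! × [f^{(7)}(33) − f^{(7)}(7)] = −1/1209600 × (-8.68750e-10 − (-0.000999167)) = -8.26030e-10.

S_4 ≈ 0.123697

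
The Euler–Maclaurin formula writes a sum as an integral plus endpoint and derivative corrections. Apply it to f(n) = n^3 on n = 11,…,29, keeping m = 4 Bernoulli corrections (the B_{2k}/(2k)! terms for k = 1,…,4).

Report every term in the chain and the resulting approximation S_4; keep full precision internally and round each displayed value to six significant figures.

∫_11^29 x^3 dx evaluates to 173160.
½[f(11) + f(29)] = ½[1331.00 + 24389.0] = 12860.0.
Integral + boundary = 186020.
Order-1 term: 1/12 · (2523.00 − 363.000) = 180.000.
After k=1: 186200.
Order-2 term: −1/720 · (6.00000 − 6.00000) = 0.00000.
After k=2: 186200.
Order-3 term: 1/30240 · (0.00000 − 0.00000) = 0.00000.
After k=3: 186200.
Order-4 term: −1/1209600 · (0.00000 − 0.00000) = 0.00000.

S_4 ≈ 186200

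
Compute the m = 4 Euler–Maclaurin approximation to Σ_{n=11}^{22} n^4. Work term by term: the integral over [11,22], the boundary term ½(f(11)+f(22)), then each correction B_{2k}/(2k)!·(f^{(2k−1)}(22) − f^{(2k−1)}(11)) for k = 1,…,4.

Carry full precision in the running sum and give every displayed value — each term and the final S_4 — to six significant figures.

∫_11^22 x^4 dx evaluates to 998516.
Endpoint term: (f(11) + f(22))/2 = (14641.0 + 234256)/2 = 124448.
So far: 1.12296e+06.
k=1: B_{2}/(2)! × [f^{(1)}(22) − f^{(1)}(11)] = 1/12 × (42592.0 − 5324.00) = 3105.67.
Partial sum through k=1: 1.12607e+06.
k=2: B_{4}/(4)! × [f^{(3)}(22) − f^{(3)}(11)] = −1/720 × (528.000 − 264.000) = -0.366667.
Partial sum through k=2: 1.12607e+06.
k=3: B_{6}/(6)! × [f^{(5)}(22) − f^{(5)}(11)] = 1/30240 × (0.00000 − 0.00000) = 0.00000.
Partial sum through k=3: 1.12607e+06.
k=4: B_{8}/(8)! × [f^{(7)}(22) − f^{(7)}(11)] = −1/1209600 × (0.00000 − 0.00000) = 0.00000.

S_4 ≈ 1.12607e+06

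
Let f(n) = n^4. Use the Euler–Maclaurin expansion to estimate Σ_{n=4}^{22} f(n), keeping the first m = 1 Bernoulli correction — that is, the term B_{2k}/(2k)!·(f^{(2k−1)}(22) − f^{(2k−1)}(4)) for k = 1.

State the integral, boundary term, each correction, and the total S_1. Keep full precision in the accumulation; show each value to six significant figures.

Integral: ∫_4^22 x^4 dx = 1.03052e+06.
Endpoint term: (f(4) + f(22))/2 = (256.000 + 234256)/2 = 117256.
Integral + boundary = 1.14778e+06.
Correction k=1: B_{2}/2! · (f^{(1)}(22) − f^{(1)}(4)) = 1/12 · (42592.0 − 256.000) = 3528.00.

S_1 ≈ 1.15131e+06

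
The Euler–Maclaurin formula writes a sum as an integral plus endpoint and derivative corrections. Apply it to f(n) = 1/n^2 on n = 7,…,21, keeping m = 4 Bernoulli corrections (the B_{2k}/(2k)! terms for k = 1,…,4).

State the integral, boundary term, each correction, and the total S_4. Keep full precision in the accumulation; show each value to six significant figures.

Integral: ∫_7^21 1/x^2 dx = 0.0952381.
Endpoint term: (f(7) + f(21))/2 = (0.0204082 + 0.00226757)/2 = 0.0113379.
Running total after boundary: 0.106576.
Correction k=1: B_{2}/2! · (f^{(1)}(21) − f^{(1)}(7)) = 1/12 · (-0.000215959 − (-0.00583090)) = 0.000467912.
Partial sum through k=1: 0.107044.
Correction k=2: B_{4}/4! · (f^{(3)}(21) − f^{(3)}(7)) = −1/720 · (-5.87645e-06 − (-0.00142798)) = -1.97514e-06.
Partial sum through k=2: 0.107042.
Correction k=3: B_{6}/6! · (f^{(5)}(21) − f^{(5)}(7)) = 1/30240 · (-3.99758e-07 − (-0.000874271)) = 2.88979e-08.
Partial sum through k=3: 0.107042.
Correction k=4: B_{8}/8! · (f^{(7)}(21) − f^{(7)}(7)) = −1/1209600 · (-5.07630e-08 − (-0.000999167)) = -8.25989e-10.

S_4 ≈ 0.107042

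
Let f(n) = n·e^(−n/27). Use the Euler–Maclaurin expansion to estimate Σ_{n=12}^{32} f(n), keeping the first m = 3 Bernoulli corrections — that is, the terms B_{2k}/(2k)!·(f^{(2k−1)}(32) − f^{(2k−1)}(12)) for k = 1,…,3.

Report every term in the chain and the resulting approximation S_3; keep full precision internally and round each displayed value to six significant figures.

S_3 ≈ 196.903

Integral: ∫_12^32 x·e^(−x/27) dx = 188.199.
Boundary: ½(f(12) + f(32)) = ½(7.69416 + 9.78207) = 8.73812.
Running total after boundary: 196.938.
Correction k=1: B_{2}/2! · (f^{(1)}(32) − f^{(1)}(12)) = 1/12 · (-0.0566092 − 0.356211) = -0.0344017.
Running total after k=1: 196.903.
Correction k=2: B_{4}/4! · (f^{(3)}(32) − f^{(3)}(12)) = −1/720 · (0.000761001 − 0.00224770) = 2.06486e-06.
Running total after k=2: 196.903.
Correction k=3: B_{6}/6! · (f^{(5)}(32) − f^{(5)}(12)) = 1/30240 · (2.19432e-06 − 5.49625e-06) = -1.09191e-10.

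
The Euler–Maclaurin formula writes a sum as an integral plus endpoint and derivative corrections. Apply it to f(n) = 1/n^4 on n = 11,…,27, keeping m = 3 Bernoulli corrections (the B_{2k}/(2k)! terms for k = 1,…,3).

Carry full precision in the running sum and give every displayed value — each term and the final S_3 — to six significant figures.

The integral term ∫_11^27 1/x^4 dx = 0.000233503.
Endpoint term: (f(11) + f(27))/2 = (6.83013e-05 + 1.88168e-06)/2 = 3.50915e-05.
Running total after boundary: 0.000268595.
Order-1 term: 1/12 · (-2.78767e-07 − (-2.48369e-05)) = 2.04651e-06.
Partial sum through k=1: 0.000270641.
Order-2 term: −1/720 · (-1.14719e-08 − (-6.15790e-06)) = -8.53670e-09.
Partial sum through k=2: 0.000270633.
Order-3 term: 1/30240 · (-8.81242e-10 − (-2.84994e-06)) = 9.42148e-11.

S_3 ≈ 0.000270633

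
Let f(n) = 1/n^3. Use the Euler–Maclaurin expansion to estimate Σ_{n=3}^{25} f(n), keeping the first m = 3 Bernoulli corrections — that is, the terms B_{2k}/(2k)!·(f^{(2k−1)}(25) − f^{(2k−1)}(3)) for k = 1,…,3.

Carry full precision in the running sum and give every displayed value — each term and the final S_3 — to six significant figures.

Integral: ∫_3^25 1/x^3 dx = 0.0547556.
Boundary: ½(f(3) + f(25)) = ½(0.0370370 + 6.40000e-05) = 0.0185505.
So far: 0.0733061.
Order-1 term: 1/12 · (-7.68000e-06 − (-0.0370370)) = 0.00308578.
Partial sum through k=1: 0.0763919.
Order-2 term: −1/720 · (-2.45760e-07 − (-0.0823045)) = -0.000114312.
Partial sum through k=2: 0.0762775.
Order-3 term: 1/30240 · (-1.65151e-08 − (-0.384088)) = 1.27013e-05.

S_3 ≈ 0.0762902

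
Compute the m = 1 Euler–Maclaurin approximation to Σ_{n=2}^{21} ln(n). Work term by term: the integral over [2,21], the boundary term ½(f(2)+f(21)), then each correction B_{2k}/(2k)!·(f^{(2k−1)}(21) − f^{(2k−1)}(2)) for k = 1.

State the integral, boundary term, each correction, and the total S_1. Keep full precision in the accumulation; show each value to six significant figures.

S_1 ≈ 45.3798

The integral term ∫_2^21 ln(x) dx = 43.5487.
Endpoint term: (f(2) + f(21))/2 = (0.693147 + 3.04452)/2 = 1.86883.
Integral + boundary = 45.4175.
k=1: B_{2}/(2)! × [f^{(1)}(21) − f^{(1)}(2)] = 1/12 × (0.0476190 − 0.500000) = -0.0376984.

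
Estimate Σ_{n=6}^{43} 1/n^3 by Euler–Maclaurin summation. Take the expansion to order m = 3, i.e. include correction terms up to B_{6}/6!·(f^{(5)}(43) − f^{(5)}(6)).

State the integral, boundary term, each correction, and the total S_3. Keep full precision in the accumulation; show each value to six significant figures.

S_3 ≈ 0.0161307

∫_6^43 1/x^3 dx evaluates to 0.0136185.
Boundary: ½(f(6) + f(43)) = ½(0.00462963 + 1.25775e-05) = 0.00232110.
Integral + boundary = 0.0159396.
Order-1 term: 1/12 · (-8.77501e-07 − (-0.00231481)) = 0.000192828.
Partial sum through k=1: 0.0161324.
Order-2 term: −1/720 · (-9.49162e-09 − (-0.00128601)) = -1.78611e-06.
Partial sum through k=2: 0.0161306.
Order-3 term: 1/30240 · (-2.15602e-10 − (-0.00150034)) = 4.96145e-08.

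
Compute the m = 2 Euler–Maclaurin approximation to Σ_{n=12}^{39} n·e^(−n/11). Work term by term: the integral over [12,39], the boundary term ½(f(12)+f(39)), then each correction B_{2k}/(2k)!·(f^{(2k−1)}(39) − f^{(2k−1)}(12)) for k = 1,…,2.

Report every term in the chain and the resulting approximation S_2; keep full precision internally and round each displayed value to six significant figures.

S_2 ≈ 71.6895

∫_12^39 x·e^(−x/11) dx evaluates to 69.1150.
Boundary: ½(f(12) + f(39)) = ½(4.03093 + 1.12536) = 2.57815.
Running total after boundary: 71.6931.
k=1: B_{2}/(2)! × [f^{(1)}(39) − f^{(1)}(12)] = 1/12 × (-0.0734504 − (-0.0305374)) = -0.00357608.
Partial sum through k=1: 71.6895.
k=2: B_{4}/(4)! × [f^{(3)}(39) − f^{(3)}(12)] = −1/720 × (-0.000130077 − 0.00529987) = 7.54160e-06.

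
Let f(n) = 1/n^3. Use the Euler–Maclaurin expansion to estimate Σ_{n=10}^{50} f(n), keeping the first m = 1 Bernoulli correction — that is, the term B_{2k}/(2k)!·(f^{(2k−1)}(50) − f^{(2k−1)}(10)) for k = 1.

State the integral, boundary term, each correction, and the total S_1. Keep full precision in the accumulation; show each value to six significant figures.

Integral: ∫_10^50 1/x^3 dx = 0.00480000.
½[f(10) + f(50)] = ½[0.00100000 + 8.00000e-06] = 0.000504000.
So far: 0.00530400.
k=1: B_{2}/(2)! × [f^{(1)}(50) − f^{(1)}(10)] = 1/12 × (-4.80000e-07 − (-0.000300000)) = 2.49600e-05.

S_1 ≈ 0.00532896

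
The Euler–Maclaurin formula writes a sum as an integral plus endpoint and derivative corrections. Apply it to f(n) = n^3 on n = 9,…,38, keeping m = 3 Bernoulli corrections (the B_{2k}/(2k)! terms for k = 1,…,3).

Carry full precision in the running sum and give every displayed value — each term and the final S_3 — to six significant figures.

S_3 ≈ 547785

The integral term ∫_9^38 x^3 dx = 519644.
Boundary: ½(f(9) + f(38)) = ½(729.000 + 54872.0) = 27800.5.
So far: 547444.
Order-1 term: 1/12 · (4332.00 − 243.000) = 340.750.
After k=1: 547785.
Order-2 term: −1/720 · (6.00000 − 6.00000) = 0.00000.
After k=2: 547785.
Order-3 term: 1/30240 · (0.00000 − 0.00000) = 0.00000.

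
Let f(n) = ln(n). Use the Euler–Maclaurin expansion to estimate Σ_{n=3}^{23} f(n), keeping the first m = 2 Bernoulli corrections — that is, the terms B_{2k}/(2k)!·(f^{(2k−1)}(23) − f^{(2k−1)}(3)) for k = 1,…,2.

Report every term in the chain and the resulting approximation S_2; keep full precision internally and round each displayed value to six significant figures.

S_2 ≈ 50.9135

The integral term ∫_3^23 ln(x) dx = 48.8205.
Boundary: ½(f(3) + f(23)) = ½(1.09861 + 3.13549) = 2.11705.
So far: 50.9376.
Order-1 term: 1/12 · (0.0434783 − 0.333333) = -0.0241546.
After k=1: 50.9134.
Order-2 term: −1/720 · (0.000164379 − 0.0740741) = 0.000102652.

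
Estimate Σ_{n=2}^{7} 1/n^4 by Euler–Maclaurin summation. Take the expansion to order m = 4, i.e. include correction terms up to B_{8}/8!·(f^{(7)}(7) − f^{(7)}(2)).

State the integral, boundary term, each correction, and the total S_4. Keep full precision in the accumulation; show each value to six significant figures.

∫_2^7 1/x^4 dx evaluates to 0.0406948.
Endpoint term: (f(2) + f(7))/2 = (0.0625000 + 0.000416493)/2 = 0.0314582.
So far: 0.0721531.
Order-1 term: 1/12 · (-0.000237996 − (-0.125000)) = 0.0103968.
Running total after k=1: 0.0825499.
Order-2 term: −1/720 · (-0.000145712 − (-0.937500)) = -0.00130188.
Running total after k=2: 0.0812480.
Order-3 term: 1/30240 · (-0.000166528 − (-13.1250)) = 0.000434022.
Running total after k=3: 0.0816821.
Order-4 term: −1/1209600 · (-0.000305868 − (-295.312)) = -0.000244140.

S_4 ≈ 0.0814379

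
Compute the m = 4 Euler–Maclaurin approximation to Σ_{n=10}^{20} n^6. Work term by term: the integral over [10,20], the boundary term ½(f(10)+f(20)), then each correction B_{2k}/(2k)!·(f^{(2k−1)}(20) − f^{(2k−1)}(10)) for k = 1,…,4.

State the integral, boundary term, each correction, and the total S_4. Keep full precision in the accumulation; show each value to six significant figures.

∫_10^20 x^6 dx evaluates to 1.81429e+08.
Boundary: ½(f(10) + f(20)) = ½(1.00000e+06 + 6.40000e+07) = 3.25000e+07.
Integral + boundary = 2.13929e+08.
Correction k=1: B_{2}/2! · (f^{(1)}(20) − f^{(1)}(10)) = 1/12 · (1.92000e+07 − 600000) = 1.55000e+06.
Running total after k=1: 2.15479e+08.
Correction k=2: B_{4}/4! · (f^{(3)}(20) − f^{(3)}(10)) = −1/720 · (960000 − 120000) = -1166.67.
Running total after k=2: 2.15477e+08.
Correction k=3: B_{6}/6! · (f^{(5)}(20) − f^{(5)}(10)) = 1/30240 · (14400.0 − 7200.00) = 0.238095.
Running total after k=3: 2.15477e+08.
Correction k=4: B_{8}/8! · (f^{(7)}(20) − f^{(7)}(10)) = −1/1209600 · (0.00000 − 0.00000) = 0.00000.

S_4 ≈ 2.15477e+08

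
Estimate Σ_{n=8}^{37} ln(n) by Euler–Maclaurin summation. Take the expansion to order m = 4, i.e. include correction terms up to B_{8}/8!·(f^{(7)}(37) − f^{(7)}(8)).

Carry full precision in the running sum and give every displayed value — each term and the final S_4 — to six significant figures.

S_4 ≈ 90.8055

Integral: ∫_8^37 ln(x) dx = 87.9684.
Boundary: ½(f(8) + f(37)) = ½(2.07944 + 3.61092) = 2.84518.
Integral + boundary = 90.8136.
Order-1 term: 1/12 · (0.0270270 − 0.125000) = -0.00816441.
Partial sum through k=1: 90.8054.
Order-2 term: −1/720 · (3.94843e-05 − 0.00390625) = 5.37051e-06.
Partial sum through k=2: 90.8055.
Order-3 term: 1/30240 · (3.46101e-07 − 0.000732422) = -2.42089e-08.
Partial sum through k=3: 90.8055.
Order-4 term: −1/1209600 · (7.58439e-09 − 0.000343323) = 2.83825e-10.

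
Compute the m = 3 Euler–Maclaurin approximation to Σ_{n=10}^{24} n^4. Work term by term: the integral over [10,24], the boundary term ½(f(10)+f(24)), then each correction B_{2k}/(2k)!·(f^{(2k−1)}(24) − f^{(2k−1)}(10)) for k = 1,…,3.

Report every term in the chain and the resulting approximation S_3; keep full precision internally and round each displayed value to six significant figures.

The integral term ∫_10^24 x^4 dx = 1.57252e+06.
½[f(10) + f(24)] = ½[10000.0 + 331776] = 170888.
So far: 1.74341e+06.
Correction k=1: B_{2}/2! · (f^{(1)}(24) − f^{(1)}(10)) = 1/12 · (55296.0 − 4000.00) = 4274.67.
After k=1: 1.74769e+06.
Correction k=2: B_{4}/4! · (f^{(3)}(24) − f^{(3)}(10)) = −1/720 · (576.000 − 240.000) = -0.466667.
After k=2: 1.74769e+06.
Correction k=3: B_{6}/6! · (f^{(5)}(24) − f^{(5)}(10)) = 1/30240 · (0.00000 − 0.00000) = 0.00000.

S_3 ≈ 1.74769e+06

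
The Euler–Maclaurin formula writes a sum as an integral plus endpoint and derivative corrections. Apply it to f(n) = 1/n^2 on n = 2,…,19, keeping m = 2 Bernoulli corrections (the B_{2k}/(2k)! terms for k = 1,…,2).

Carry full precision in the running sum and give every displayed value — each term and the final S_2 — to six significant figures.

The integral term ∫_2^19 1/x^2 dx = 0.447368.
Boundary: ½(f(2) + f(19)) = ½(0.250000 + 0.00277008) = 0.126385.
So far: 0.573753.
k=1: B_{2}/(2)! × [f^{(1)}(19) − f^{(1)}(2)] = 1/12 × (-0.000291588 − (-0.250000)) = 0.0208090.
After k=1: 0.594562.
k=2: B_{4}/(4)! × [f^{(3)}(19) − f^{(3)}(2)] = −1/720 × (-9.69267e-06 − (-0.750000)) = -0.00104165.

S_2 ≈ 0.593521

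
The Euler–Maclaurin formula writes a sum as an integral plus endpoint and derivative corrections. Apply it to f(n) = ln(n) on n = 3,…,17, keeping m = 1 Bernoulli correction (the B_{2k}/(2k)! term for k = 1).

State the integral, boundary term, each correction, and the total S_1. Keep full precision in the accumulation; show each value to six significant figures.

S_1 ≈ 32.8118

Integral: ∫_3^17 ln(x) dx = 30.8688.
Endpoint term: (f(3) + f(17))/2 = (1.09861 + 2.83321)/2 = 1.96591.
So far: 32.8347.
k=1: B_{2}/(2)! × [f^{(1)}(17) − f^{(1)}(3)] = 1/12 × (0.0588235 − 0.333333) = -0.0228758.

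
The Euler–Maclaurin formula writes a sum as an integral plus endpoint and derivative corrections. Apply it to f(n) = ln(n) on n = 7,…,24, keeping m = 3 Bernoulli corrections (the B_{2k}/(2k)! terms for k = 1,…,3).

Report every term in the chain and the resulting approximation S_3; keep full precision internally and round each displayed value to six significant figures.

Integral: ∫_7^24 ln(x) dx = 45.6519.
Boundary: ½(f(7) + f(24)) = ½(1.94591 + 3.17805) = 2.56198.
Integral + boundary = 48.2139.
Correction k=1: B_{2}/2! · (f^{(1)}(24) − f^{(1)}(7)) = 1/12 · (0.0416667 − 0.142857) = -0.00843254.
After k=1: 48.2055.
Correction k=2: B_{4}/4! · (f^{(3)}(24) − f^{(3)}(7)) = −1/720 · (0.000144676 − 0.00583090) = 7.89754e-06.
After k=2: 48.2055.
Correction k=3: B_{6}/6! · (f^{(5)}(24) − f^{(5)}(7)) = 1/30240 · (3.01408e-06 − 0.00142798) = -4.71218e-08.

S_3 ≈ 48.2055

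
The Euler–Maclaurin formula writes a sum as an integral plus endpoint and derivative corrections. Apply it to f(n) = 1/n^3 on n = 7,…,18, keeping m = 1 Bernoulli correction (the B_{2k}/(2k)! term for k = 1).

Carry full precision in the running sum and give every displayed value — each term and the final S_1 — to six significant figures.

S_1 ≈ 0.0103061

The integral term ∫_7^18 1/x^3 dx = 0.00866087.
Boundary: ½(f(7) + f(18)) = ½(0.00291545 + 0.000171468) = 0.00154346.
Integral + boundary = 0.0102043.
k=1: B_{2}/(2)! × [f^{(1)}(18) − f^{(1)}(7)] = 1/12 × (-2.85780e-05 − (-0.00124948)) = 0.000101742.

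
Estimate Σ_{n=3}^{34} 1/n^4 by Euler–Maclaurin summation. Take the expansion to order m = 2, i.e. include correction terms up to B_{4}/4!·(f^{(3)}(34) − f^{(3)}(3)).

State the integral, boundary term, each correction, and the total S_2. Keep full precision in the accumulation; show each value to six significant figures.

S_2 ≈ 0.0198059

Integral: ∫_3^34 1/x^4 dx = 0.0123372.
Endpoint term: (f(3) + f(34))/2 = (0.0123457 + 7.48315e-07)/2 = 0.00617321.
So far: 0.0185104.
k=1: B_{2}/(2)! × [f^{(1)}(34) − f^{(1)}(3)] = 1/12 × (-8.80370e-08 − (-0.0164609)) = 0.00137173.
After k=1: 0.0198821.
k=2: B_{4}/(4)! × [f^{(3)}(34) − f^{(3)}(3)] = −1/720 × (-2.28470e-09 − (-0.0548697)) = -7.62079e-05.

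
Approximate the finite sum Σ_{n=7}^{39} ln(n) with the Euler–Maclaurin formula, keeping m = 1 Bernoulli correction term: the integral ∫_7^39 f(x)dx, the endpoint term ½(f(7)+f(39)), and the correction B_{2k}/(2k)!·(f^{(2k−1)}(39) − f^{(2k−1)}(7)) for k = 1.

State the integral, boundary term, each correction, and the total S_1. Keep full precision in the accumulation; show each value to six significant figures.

S_1 ≈ 100.053

Integral: ∫_7^39 ln(x) dx = 97.2575.
½[f(7) + f(39)] = ½[1.94591 + 3.66356] = 2.80474.
Running total after boundary: 100.062.
k=1: B_{2}/(2)! × [f^{(1)}(39) − f^{(1)}(7)] = 1/12 × (0.0256410 − 0.142857) = -0.00976801.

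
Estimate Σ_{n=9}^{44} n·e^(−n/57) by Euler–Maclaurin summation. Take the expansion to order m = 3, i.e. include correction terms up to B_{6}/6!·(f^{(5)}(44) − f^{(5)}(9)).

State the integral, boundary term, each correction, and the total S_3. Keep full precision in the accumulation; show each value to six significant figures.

S_3 ≈ 566.052

Integral: ∫_9^44 x·e^(−x/57) dx = 552.094.
Boundary: ½(f(9) + f(44)) = ½(7.68546 + 20.3333) = 14.0094.
Running total after boundary: 566.103.
Order-1 term: 1/12 · (0.105396 − 0.719107) = -0.0511426.
Partial sum through k=1: 566.052.
Order-2 term: −1/720 · (0.000316909 − 0.000746995) = 5.97342e-07.
Partial sum through k=2: 566.052.
Order-3 term: 1/30240 · (1.85096e-07 − 3.91708e-07) = -6.83238e-12.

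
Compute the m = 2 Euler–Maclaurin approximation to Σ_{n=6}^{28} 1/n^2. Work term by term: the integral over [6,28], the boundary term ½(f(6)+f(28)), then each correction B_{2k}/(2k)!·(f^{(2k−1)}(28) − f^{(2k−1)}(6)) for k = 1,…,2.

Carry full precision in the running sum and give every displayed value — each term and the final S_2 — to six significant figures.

S_2 ≈ 0.146239

The integral term ∫_6^28 1/x^2 dx = 0.130952.
Endpoint term: (f(6) + f(28))/2 = (0.0277778 + 0.00127551)/2 = 0.0145266.
Integral + boundary = 0.145479.
k=1: B_{2}/(2)! × [f^{(1)}(28) − f^{(1)}(6)] = 1/12 × (-9.11079e-05 − (-0.00925926)) = 0.000764013.
After k=1: 0.146243.
k=2: B_{4}/(4)! × [f^{(3)}(28) − f^{(3)}(6)] = −1/720 × (-1.39451e-06 − (-0.00308642)) = -4.28476e-06.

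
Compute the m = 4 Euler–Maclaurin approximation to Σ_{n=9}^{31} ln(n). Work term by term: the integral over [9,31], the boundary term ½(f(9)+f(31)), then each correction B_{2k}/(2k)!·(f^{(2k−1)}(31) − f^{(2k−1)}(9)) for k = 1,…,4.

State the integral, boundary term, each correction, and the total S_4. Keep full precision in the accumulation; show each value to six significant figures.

∫_9^31 ln(x) dx evaluates to 64.6786.
½[f(9) + f(31)] = ½[2.19722 + 3.43399] = 2.81561.
So far: 67.4942.
k=1: B_{2}/(2)! × [f^{(1)}(31) − f^{(1)}(9)] = 1/12 × (0.0322581 − 0.111111) = -0.00657109.
Running total after k=1: 67.4876.
k=2: B_{4}/(4)! × [f^{(3)}(31) − f^{(3)}(9)] = −1/720 × (6.71344e-05 − 0.00274348) = 3.71715e-06.
Running total after k=2: 67.4876.
k=3: B_{6}/(6)! × [f^{(5)}(31) − f^{(5)}(9)] = 1/30240 × (8.38306e-07 − 0.000406442) = -1.34128e-08.
Running total after k=3: 67.4876.
k=4: B_{8}/(8)! × [f^{(7)}(31) − f^{(7)}(9)] = −1/1209600 × (2.61698e-08 − 0.000150534) = 1.24428e-10.

S_4 ≈ 67.4876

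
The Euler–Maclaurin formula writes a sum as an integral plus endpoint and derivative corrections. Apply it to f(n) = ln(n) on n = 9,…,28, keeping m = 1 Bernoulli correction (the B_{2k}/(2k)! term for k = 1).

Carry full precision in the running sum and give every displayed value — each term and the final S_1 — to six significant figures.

∫_9^28 ln(x) dx evaluates to 54.5267.
½[f(9) + f(28)] = ½[2.19722 + 3.33220] = 2.76471.
Integral + boundary = 57.2914.
Correction k=1: B_{2}/2! · (f^{(1)}(28) − f^{(1)}(9)) = 1/12 · (0.0357143 − 0.111111) = -0.00628307.

S_1 ≈ 57.2851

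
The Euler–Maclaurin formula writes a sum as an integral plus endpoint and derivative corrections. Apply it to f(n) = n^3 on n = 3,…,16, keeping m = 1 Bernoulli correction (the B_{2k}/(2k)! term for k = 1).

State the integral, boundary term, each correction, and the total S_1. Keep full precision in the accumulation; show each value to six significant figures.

S_1 ≈ 18487.0

Integral: ∫_3^16 x^3 dx = 16363.8.
½[f(3) + f(16)] = ½[27.0000 + 4096.00] = 2061.50.
So far: 18425.2.
Correction k=1: B_{2}/2! · (f^{(1)}(16) − f^{(1)}(3)) = 1/12 · (768.000 − 27.0000) = 61.7500.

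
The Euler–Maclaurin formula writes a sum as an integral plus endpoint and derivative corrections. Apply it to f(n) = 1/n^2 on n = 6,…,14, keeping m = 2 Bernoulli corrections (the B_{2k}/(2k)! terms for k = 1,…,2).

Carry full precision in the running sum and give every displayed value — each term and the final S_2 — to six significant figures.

The integral term ∫_6^14 1/x^2 dx = 0.0952381.
Endpoint term: (f(6) + f(14))/2 = (0.0277778 + 0.00510204)/2 = 0.0164399.
Running total after boundary: 0.111678.
k=1: B_{2}/(2)! × [f^{(1)}(14) − f^{(1)}(6)] = 1/12 × (-0.000728863 − (-0.00925926)) = 0.000710866.
After k=1: 0.112389.
k=2: B_{4}/(4)! × [f^{(3)}(14) − f^{(3)}(6)] = −1/720 × (-4.46243e-05 − (-0.00308642)) = -4.22472e-06.

S_2 ≈ 0.112385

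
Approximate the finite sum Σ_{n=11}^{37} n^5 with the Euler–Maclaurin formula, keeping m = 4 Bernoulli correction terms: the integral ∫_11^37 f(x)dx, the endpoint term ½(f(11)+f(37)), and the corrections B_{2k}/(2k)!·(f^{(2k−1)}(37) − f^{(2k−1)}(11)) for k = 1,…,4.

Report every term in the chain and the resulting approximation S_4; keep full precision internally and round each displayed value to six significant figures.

The integral term ∫_11^37 x^5 dx = 4.27326e+08.
Endpoint term: (f(11) + f(37))/2 = (161051 + 6.93440e+07)/2 = 3.47525e+07.
Integral + boundary = 4.62078e+08.
k=1: B_{2}/(2)! × [f^{(1)}(37) − f^{(1)}(11)] = 1/12 × (9.37080e+06 − 73205.0) = 774800.
Partial sum through k=1: 4.62853e+08.
k=2: B_{4}/(4)! × [f^{(3)}(37) − f^{(3)}(11)] = −1/720 × (82140.0 − 7260.00) = -104.000.
Partial sum through k=2: 4.62853e+08.
k=3: B_{6}/(6)! × [f^{(5)}(37) − f^{(5)}(11)] = 1/30240 × (120.000 − 120.000) = 0.00000.
Partial sum through k=3: 4.62853e+08.
k=4: B_{8}/(8)! × [f^{(7)}(37) − f^{(7)}(11)] = −1/1209600 × (0.00000 − 0.00000) = 0.00000.

S_4 ≈ 4.62853e+08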